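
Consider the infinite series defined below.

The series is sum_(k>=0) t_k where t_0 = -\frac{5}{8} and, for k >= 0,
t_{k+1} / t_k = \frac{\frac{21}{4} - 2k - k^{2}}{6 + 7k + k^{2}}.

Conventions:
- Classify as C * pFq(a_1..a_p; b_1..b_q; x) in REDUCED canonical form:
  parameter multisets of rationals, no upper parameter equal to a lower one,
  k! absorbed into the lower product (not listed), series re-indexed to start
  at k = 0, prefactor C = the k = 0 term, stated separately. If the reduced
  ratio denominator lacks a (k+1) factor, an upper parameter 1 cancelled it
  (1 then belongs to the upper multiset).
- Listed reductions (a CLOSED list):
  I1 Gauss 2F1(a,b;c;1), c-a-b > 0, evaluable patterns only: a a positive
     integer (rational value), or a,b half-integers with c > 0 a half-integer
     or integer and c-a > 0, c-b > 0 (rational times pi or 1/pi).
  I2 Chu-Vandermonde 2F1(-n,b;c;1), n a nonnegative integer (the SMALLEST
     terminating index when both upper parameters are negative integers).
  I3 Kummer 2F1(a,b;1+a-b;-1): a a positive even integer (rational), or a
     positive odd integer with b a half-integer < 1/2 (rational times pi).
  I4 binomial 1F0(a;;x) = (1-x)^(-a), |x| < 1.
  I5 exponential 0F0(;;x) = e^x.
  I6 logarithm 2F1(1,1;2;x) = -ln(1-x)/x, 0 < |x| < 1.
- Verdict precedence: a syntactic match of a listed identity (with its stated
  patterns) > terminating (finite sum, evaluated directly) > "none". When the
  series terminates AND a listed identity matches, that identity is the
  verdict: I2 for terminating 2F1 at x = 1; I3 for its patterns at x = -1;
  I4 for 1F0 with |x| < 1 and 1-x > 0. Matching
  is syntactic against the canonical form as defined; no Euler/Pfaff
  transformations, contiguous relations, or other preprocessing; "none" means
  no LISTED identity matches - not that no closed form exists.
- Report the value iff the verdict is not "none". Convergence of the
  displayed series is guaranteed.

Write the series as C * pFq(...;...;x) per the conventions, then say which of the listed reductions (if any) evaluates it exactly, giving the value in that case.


This is -\frac{5}{8} * 2F1(-\frac{3}{2}, \frac{7}{2}; 6; -1) in reduced canonical form. Verdict: none - at argument -1 the multisets {-\frac{3}{2}, \frac{7}{2}} ; {6} match no listed identity.

Key step: t_0 being -\frac{5}{8}, factor the ratio over Q (prefactor -5/8): negated roots = parameters.
Term ratio: r(k) = -1 * (k-\frac{3}{2}) (k+\frac{7}{2}) / [(k+6) (k+1)] - rational; roots negated = parameters, x = -1, C = -\frac{5}{8}.


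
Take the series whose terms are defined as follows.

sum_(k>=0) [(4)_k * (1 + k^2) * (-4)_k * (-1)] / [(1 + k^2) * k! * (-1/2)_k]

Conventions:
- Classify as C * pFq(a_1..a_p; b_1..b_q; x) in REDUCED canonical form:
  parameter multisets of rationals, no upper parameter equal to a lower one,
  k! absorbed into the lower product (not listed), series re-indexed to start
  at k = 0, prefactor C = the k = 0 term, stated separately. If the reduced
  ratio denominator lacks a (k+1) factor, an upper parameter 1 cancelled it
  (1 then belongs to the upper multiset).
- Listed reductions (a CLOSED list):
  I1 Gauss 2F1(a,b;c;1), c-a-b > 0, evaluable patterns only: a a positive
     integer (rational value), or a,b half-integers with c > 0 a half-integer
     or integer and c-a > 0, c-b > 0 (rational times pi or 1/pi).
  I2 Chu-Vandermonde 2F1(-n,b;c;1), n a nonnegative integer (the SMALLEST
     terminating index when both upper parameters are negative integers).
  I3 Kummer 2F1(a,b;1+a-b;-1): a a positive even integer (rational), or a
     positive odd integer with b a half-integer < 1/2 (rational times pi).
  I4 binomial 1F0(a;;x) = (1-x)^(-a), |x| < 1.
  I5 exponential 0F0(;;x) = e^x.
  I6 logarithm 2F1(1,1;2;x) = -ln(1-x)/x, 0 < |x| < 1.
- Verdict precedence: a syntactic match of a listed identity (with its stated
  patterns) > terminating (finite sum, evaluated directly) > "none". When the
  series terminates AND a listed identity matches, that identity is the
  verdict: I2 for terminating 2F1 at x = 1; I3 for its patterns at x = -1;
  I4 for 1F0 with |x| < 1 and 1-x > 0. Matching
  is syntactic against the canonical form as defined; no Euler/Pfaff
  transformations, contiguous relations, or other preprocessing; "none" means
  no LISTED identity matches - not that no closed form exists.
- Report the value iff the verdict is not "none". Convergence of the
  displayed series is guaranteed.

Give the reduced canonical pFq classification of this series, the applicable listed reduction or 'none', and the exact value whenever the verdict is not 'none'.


This is -1 * 2F1(-4, 4; -1/2; 1) in reduced canonical form. Verdict: the Chu-Vandermonde identity I2 fires (terminating 2F1 at x = 1 with n = 4, b = 4, c = -1/2). Sum: 63.

Key step: x = 1 and k^2 + 1 divides numerator and denominator alike; prefactor -1 after cancelling.
Ratio: r(k) = 1 * (k-4) (k+4) / [(k-1/2) (k+1)] ; factor over Q: parameters, x = 1, and C = -1.


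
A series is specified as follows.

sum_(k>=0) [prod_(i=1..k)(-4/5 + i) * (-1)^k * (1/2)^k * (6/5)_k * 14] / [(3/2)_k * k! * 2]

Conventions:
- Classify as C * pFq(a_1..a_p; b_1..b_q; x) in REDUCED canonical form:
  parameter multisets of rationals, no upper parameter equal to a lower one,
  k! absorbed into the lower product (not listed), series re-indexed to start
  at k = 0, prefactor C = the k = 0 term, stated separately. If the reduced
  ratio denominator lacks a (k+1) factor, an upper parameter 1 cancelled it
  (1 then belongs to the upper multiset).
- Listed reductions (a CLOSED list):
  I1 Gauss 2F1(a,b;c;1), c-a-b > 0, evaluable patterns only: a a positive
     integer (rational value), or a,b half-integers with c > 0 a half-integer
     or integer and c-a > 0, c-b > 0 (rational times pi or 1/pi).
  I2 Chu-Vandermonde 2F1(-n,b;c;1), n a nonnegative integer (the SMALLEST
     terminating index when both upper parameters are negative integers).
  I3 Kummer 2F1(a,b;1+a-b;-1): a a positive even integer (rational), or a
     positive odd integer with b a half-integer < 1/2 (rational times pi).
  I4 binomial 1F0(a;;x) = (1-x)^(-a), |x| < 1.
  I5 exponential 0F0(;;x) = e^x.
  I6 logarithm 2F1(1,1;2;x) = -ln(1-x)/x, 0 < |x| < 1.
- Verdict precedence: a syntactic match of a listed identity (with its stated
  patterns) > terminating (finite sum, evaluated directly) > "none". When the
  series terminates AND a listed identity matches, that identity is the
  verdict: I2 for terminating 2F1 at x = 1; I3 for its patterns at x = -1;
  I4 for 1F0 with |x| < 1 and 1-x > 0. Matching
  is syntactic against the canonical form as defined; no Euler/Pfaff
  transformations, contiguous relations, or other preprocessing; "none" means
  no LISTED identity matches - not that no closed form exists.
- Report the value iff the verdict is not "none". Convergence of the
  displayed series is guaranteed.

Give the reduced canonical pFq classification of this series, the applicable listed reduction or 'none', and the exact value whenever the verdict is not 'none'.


Canonical form: C = 7 times 2F1 with upper {1/5, 6/5}, lower {3/2}, x = -1/2. Verdict: none. A 2F1 with upper {1/5, 6/5} fits none of I1-I6 at x = -1/2; the sum runs forever.

Key observation: with t_0 = 7, the running product (prefactor 7) telescopes to a rising factorial.
Adjacent-term ratio: r(k) = (-1/2) * (k+1/5) (k+6/5) / [(k+3/2) (k+1)] - rational; roots negated = parameters, x = (-1/2), C = 7.


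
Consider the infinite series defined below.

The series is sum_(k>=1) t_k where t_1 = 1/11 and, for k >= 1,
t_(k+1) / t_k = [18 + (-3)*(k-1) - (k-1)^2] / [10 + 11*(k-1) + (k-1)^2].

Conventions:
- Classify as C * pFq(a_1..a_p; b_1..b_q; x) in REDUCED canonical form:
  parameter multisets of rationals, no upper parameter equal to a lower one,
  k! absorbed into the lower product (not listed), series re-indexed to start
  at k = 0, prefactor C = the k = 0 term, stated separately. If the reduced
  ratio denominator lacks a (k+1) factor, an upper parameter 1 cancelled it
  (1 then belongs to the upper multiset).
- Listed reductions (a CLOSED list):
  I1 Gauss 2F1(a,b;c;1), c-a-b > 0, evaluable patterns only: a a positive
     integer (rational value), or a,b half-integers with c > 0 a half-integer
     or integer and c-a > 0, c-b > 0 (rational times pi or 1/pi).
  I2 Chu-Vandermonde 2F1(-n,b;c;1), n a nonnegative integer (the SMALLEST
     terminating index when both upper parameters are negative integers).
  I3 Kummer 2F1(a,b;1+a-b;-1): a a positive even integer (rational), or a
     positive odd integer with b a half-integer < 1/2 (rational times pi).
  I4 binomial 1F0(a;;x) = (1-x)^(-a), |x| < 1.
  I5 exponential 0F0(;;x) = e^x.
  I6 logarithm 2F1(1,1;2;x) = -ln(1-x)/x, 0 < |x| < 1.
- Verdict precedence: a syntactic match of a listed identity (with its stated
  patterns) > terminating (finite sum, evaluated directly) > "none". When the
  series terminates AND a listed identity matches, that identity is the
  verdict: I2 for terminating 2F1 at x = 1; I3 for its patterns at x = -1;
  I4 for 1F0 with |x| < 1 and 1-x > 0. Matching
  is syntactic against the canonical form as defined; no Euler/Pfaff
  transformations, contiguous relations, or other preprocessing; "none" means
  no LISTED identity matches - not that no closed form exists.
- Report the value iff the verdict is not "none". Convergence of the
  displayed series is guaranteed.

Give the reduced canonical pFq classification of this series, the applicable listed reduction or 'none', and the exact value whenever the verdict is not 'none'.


Key step: from the first term 1/11: the expanded ratio factors over Q; C = 1/11, x = -1, roots give parameters.
Consecutive-term ratio: r(k) = (-1) * (k-3) (k+6) / [(k+10) (k+1)] - poly over poly, x = (-1) from leading terms; C = 1/11 at k = 0.

Prefactor 1/11, argument -1: 2F1 with upper {-3, 6} over lower {10}. Verdict (x = -1): Kummer (I3) applies (x = -1; c = 10 equals 1+a-b for upper {-3, 6}: listed pattern). Hence: 21/55.


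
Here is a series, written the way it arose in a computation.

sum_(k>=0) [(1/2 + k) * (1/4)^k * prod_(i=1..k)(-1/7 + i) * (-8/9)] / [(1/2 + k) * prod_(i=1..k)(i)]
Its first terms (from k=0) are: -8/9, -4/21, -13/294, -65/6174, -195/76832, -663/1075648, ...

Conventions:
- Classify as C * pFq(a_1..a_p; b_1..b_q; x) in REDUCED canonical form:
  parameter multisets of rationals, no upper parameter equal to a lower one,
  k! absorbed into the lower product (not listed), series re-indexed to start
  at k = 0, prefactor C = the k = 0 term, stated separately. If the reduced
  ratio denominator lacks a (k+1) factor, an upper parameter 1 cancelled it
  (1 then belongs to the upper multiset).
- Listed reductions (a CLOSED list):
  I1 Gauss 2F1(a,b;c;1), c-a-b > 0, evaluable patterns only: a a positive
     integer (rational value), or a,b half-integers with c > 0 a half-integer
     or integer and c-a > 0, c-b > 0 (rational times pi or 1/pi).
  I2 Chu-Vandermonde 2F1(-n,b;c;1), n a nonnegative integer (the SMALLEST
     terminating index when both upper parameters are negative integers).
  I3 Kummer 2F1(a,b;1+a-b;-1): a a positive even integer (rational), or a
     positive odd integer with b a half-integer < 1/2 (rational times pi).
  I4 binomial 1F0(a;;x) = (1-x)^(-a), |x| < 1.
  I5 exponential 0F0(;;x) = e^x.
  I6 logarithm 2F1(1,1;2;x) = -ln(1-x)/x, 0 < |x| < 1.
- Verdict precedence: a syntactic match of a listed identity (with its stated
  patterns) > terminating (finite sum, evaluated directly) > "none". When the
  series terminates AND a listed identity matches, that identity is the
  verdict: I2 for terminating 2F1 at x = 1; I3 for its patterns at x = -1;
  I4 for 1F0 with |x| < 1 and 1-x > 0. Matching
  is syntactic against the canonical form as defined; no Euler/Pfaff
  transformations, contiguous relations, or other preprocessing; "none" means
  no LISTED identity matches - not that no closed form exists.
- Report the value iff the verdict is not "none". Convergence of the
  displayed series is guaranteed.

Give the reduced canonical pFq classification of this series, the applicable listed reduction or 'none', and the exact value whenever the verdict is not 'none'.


Classification (C = -8/9): 1F0 with upper {6/7}, lower {-}, argument x = 1/4. Verdict: the binomial series (I4) matches (the 1F0 binomial series: exponent -6/7, x = 1/4). Exact value: (-8/9) * (3/4)^(-6/7).

The tell: t_0 = -8/9 here, and the running product (C = -8/9) telescopes to a rising factorial.
Step ratio: r(k) = (1/4) * (k+6/7) / [(k+1)] - poly over poly, x = (1/4) from leading terms; C = -8/9 at k = 0.


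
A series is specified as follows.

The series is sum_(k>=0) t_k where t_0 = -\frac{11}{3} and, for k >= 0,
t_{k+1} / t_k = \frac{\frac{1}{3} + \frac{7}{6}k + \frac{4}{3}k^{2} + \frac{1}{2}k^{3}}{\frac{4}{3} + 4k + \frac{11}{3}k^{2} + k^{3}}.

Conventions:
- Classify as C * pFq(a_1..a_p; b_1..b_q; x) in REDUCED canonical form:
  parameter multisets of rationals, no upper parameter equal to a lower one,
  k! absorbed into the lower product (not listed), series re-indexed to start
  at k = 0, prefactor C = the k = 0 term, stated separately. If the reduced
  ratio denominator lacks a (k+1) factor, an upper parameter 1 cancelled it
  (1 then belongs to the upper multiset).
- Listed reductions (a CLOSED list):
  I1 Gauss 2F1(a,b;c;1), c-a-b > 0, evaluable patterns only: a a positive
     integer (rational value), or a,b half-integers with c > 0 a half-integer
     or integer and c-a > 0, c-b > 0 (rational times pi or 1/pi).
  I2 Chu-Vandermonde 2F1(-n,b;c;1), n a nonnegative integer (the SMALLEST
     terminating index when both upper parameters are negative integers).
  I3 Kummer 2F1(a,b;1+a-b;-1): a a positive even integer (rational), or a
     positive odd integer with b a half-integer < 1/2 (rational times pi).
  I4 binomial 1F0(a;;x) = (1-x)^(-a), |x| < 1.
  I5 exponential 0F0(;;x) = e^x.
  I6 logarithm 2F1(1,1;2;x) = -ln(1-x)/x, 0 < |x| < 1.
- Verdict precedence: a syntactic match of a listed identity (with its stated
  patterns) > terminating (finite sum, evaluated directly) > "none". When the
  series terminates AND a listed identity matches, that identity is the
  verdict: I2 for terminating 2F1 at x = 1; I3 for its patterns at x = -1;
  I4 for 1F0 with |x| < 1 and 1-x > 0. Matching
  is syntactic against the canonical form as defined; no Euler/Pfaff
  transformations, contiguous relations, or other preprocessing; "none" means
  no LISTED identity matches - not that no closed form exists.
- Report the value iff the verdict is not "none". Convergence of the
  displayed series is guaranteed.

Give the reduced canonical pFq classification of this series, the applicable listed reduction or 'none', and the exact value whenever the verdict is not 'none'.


First insight: from the first term -\frac{11}{3}: cancel k + 2/3 from the displayed ratio first; then C = -11/3, x = 1/2.
Adjacent-term ratio: r(k) = \frac{1}{2} * (k+1) (k+1) / [(k+2) (k+1)] - rational; roots negated = parameters, x = \frac{1}{2}, C = -\frac{11}{3}.

The series (x = \frac{1}{2}) is 2F1: upper {1, 1}, lower {2}, prefactor -\frac{11}{3}. Verdict: the I6 logarithm reduction applies (the logarithm: parameters (1,1;2), x = \frac{1}{2}). Hence: \frac{22}{3} \cdot \ln\left(\frac{1}{2}\right).


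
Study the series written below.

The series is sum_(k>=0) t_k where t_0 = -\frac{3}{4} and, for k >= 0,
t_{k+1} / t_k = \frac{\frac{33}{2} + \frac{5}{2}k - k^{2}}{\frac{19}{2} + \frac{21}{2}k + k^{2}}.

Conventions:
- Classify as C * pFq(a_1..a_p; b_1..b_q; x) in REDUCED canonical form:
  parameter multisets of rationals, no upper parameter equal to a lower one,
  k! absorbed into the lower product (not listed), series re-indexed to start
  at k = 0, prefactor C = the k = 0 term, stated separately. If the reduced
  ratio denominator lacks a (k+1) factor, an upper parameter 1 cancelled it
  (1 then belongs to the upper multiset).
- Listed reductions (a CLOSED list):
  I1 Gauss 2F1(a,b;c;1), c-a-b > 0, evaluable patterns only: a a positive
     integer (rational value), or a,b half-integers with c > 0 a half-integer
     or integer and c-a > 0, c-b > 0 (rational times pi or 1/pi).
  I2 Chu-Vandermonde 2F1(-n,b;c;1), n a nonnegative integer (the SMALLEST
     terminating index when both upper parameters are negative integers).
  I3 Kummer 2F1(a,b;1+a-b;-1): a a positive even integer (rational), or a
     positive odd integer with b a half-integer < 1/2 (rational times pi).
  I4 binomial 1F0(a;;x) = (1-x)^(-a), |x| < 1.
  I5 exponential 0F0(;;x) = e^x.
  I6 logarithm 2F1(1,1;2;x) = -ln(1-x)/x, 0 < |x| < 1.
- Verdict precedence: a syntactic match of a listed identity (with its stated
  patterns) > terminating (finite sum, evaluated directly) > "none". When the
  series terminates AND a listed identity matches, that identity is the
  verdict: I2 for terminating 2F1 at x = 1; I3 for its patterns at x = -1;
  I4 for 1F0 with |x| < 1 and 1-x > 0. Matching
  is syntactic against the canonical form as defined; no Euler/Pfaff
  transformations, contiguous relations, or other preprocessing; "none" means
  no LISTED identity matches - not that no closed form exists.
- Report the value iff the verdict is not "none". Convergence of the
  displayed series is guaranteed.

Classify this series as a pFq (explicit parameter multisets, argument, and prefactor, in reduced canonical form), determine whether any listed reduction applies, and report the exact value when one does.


Reduced: x = -1, 2F1, upper = {-\frac{11}{2}, 3}, lower = {\frac{19}{2}}, C = -\frac{3}{4}. Verdict at x = -1: Kummer's theorem (I3) matches (x = -1; c = \frac{19}{2} equals 1+a-b for upper {-\frac{11}{2}, 3}: listed pattern). Hence: \left(-\frac{328185}{262144}\right) \cdot \pi.

Key observation: x = -1 and factor the ratio over Q (prefactor -3/4): negated roots = parameters.
Term ratio: r(k) = -1 * (k-\frac{11}{2}) (k+3) / [(k+\frac{19}{2}) (k+1)] - rational in k, leading ratio -1; with t_0 = -\frac{3}{4}, classification follows.


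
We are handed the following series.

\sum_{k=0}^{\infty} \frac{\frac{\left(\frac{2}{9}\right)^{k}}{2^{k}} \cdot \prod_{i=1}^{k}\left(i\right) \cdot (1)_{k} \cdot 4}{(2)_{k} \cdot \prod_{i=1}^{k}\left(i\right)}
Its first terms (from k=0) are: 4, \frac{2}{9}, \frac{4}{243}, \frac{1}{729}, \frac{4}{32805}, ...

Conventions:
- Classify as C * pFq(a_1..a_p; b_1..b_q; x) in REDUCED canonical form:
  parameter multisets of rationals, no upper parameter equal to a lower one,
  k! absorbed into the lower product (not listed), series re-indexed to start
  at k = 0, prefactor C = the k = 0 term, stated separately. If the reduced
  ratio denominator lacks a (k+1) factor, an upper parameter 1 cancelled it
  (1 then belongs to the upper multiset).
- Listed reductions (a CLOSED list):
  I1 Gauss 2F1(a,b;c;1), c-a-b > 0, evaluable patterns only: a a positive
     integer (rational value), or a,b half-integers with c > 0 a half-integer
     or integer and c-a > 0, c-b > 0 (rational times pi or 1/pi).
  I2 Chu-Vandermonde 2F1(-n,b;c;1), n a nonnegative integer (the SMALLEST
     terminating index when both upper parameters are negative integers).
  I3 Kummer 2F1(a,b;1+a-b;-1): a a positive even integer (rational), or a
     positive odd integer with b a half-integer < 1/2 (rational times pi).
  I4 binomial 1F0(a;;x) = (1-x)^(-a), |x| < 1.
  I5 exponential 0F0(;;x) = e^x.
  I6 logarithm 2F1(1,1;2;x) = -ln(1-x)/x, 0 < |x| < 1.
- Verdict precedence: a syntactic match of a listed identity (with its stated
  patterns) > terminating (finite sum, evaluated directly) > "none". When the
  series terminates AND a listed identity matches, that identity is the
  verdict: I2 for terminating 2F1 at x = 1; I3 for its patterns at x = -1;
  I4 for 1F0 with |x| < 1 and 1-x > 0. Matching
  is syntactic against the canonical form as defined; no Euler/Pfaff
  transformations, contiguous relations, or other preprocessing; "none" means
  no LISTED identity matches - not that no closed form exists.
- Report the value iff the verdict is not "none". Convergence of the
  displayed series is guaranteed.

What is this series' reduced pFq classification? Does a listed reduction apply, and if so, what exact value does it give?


Classification (C = 4): 2F1 with upper {1, 1}, lower {2}, argument x = \frac{1}{9}. Verdict: the logarithmic series (I6) applies (the logarithm: parameters (1,1;2), x = \frac{1}{9}). Hence: \left(-36\right) \cdot \ln\left(\frac{8}{9}\right).

Key step: x = \frac{1}{9} and the product of the first k integers (prefactor 4) is k!.
Ratio: r(k) = \frac{1}{9} * (k+1) (k+1) / [(k+2) (k+1)] - rational in k, leading ratio \frac{1}{9}; with t_0 = 4, classification follows.


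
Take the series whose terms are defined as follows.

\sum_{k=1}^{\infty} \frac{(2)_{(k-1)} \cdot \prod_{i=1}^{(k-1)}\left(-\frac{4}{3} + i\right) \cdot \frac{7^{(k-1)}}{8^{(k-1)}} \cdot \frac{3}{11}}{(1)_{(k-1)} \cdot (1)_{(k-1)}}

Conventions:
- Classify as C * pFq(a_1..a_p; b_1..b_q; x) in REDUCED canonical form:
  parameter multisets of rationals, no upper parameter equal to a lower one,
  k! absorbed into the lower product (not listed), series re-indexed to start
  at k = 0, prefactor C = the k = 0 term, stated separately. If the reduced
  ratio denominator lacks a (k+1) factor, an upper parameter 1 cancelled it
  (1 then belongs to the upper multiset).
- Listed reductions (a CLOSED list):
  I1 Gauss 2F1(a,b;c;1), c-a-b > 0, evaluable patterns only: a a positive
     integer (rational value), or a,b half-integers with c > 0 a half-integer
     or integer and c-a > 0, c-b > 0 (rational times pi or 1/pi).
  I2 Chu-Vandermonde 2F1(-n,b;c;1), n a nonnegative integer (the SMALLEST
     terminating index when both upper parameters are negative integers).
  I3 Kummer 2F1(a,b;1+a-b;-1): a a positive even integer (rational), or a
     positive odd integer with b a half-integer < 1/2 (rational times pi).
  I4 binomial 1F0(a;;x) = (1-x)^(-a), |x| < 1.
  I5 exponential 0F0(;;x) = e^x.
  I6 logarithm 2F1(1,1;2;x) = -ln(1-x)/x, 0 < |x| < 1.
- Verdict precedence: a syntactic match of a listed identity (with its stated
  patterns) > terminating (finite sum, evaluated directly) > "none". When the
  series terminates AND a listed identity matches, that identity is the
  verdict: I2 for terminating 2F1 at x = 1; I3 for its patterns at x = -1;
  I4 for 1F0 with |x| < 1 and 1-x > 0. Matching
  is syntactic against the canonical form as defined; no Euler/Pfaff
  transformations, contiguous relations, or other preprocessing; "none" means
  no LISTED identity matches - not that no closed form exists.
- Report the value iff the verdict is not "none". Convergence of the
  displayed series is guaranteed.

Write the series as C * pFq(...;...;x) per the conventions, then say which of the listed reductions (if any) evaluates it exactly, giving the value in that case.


Canonical form: C = \frac{3}{11} times 2F1 with upper {-\frac{1}{3}, 2}, lower {1}, x = \frac{7}{8}. Verdict: no listed reduction: x = \frac{7}{8} and upper {-\frac{1}{3}, 2} fail every I1-I6 pattern.

Structural cue: x = \frac{7}{8} and the two geometric factors (prefactor 3/11) combine into one argument.
Consecutive-term ratio: r(k) = \frac{7}{8} * (k-\frac{1}{3}) (k+2) / [(k+1) (k+1)] - rational; roots negated = parameters, x = \frac{7}{8}, C = \frac{3}{11}.


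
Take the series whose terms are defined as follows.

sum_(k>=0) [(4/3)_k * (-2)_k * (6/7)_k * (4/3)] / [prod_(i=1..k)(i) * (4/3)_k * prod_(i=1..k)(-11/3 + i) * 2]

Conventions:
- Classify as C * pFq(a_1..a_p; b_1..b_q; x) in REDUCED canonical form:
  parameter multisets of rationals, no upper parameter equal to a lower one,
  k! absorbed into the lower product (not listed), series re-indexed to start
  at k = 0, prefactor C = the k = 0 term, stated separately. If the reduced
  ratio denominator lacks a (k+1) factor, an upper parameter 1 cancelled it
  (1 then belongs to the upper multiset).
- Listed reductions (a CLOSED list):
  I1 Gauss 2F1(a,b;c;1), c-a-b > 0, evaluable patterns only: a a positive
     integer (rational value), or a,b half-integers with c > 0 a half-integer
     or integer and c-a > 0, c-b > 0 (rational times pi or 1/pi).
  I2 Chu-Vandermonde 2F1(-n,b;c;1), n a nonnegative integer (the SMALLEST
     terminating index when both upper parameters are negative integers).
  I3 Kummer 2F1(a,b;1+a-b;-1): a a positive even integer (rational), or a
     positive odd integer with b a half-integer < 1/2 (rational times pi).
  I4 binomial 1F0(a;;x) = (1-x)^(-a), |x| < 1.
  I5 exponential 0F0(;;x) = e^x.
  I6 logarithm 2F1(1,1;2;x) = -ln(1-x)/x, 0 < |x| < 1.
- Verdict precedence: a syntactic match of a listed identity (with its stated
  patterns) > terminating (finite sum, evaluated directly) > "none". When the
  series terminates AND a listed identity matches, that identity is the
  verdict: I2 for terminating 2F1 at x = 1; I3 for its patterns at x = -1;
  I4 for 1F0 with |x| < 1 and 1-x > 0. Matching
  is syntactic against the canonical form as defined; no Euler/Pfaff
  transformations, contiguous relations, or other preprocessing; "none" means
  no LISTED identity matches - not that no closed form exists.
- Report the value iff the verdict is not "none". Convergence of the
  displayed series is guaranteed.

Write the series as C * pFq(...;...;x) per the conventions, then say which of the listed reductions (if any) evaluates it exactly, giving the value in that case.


With C = 2/3: the canonical form is 2F1(-2, 6/7; -8/3; 1). Verdict: Chu-Vandermonde (I2) matches (terminating 2F1 at x = 1 with n = 2, b = 6/7, c = -8/3). Hence: 1961/1470.

First insight: from the first term 2/3: the parameter 4/3 appears in both the upper and lower lists and cancels.
Adjacent-term ratio: r(k) = 1 * (k-2) (k+6/7) / [(k-8/3) (k+1)] - poly over poly, x = 1 from leading terms; C = 2/3 at k = 0.


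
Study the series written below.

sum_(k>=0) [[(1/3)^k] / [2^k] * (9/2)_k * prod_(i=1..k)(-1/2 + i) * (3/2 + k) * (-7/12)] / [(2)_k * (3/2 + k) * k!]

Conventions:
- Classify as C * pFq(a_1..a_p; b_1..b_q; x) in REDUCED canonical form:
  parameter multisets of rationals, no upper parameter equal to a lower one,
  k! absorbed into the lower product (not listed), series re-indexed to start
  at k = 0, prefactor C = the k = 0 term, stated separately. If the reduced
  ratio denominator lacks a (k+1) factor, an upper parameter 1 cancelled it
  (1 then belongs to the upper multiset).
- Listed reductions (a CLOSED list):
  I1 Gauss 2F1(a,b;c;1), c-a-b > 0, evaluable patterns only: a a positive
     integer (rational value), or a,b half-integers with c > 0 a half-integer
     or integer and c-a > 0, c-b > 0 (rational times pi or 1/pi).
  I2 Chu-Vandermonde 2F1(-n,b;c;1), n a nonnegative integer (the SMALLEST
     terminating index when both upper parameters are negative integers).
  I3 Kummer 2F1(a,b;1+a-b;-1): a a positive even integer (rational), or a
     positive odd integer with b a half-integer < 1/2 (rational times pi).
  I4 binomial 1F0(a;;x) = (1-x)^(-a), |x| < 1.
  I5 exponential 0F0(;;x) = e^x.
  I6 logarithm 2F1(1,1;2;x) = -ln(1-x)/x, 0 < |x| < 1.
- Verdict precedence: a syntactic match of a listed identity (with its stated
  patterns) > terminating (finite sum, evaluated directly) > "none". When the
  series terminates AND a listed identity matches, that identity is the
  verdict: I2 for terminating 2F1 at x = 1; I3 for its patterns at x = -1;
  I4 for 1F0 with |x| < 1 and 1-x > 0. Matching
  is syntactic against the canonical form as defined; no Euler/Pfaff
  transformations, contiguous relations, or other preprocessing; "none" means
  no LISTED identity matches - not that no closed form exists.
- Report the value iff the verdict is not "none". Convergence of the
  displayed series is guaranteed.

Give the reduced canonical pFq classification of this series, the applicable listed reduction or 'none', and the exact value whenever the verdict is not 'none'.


With C = -7/12: the canonical form is 2F1(1/2, 9/2; 2; 1/6). Verdict: none - at argument 1/6 the multisets {1/2, 9/2} ; {2} match no listed identity.

First insight: t_0 being -7/12, the running product (C = -7/12, x = 1/6) telescopes to a rising factorial.
Adjacent-term ratio: r(k) = (1/6) * (k+1/2) (k+9/2) / [(k+2) (k+1)] ; factor over Q: parameters, x = (1/6), and C = -7/12.


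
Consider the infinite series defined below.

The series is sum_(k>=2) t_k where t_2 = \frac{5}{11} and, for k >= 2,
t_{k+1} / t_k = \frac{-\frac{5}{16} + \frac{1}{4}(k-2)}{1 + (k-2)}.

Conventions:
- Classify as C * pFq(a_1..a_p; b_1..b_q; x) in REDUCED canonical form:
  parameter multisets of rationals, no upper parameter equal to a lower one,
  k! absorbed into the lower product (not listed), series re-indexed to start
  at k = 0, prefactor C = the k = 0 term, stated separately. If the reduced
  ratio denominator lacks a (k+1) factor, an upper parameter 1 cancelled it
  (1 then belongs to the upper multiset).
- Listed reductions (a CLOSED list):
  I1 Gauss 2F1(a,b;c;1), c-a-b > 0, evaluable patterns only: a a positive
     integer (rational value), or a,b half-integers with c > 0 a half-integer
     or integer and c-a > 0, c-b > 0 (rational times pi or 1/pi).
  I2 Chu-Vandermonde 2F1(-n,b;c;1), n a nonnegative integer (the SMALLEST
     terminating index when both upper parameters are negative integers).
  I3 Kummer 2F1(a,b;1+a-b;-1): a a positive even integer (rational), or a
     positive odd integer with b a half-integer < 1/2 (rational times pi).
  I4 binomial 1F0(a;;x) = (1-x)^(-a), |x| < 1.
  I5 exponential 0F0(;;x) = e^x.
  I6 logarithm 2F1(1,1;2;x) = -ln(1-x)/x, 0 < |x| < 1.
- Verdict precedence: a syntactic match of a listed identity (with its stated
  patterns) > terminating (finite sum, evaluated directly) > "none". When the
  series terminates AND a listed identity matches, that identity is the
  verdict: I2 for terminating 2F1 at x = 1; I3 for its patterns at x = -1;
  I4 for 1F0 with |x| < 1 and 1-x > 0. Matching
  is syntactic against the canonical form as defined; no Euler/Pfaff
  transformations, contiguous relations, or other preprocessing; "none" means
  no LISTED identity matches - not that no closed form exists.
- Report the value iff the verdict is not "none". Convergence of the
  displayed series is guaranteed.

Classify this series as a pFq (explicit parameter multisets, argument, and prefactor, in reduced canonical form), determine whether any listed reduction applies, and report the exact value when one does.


Key step: t_0 = \frac{5}{11} here, and factor the ratio over Q (prefactor 5/11): negated roots = parameters.
Adjacent-term ratio: r(k) = \frac{1}{4} * (k-\frac{5}{4}) / [(k+1)] - rational in k. x = \frac{1}{4}; t_0 = \frac{5}{11}; negate the roots.

The series (x = \frac{1}{4}) is 1F0: upper {-\frac{5}{4}}, lower {-}, prefactor \frac{5}{11}. Verdict at x = \frac{1}{4}: binomial (I4) matches (the 1F0 binomial series: exponent 5/4, x = \frac{1}{4}). Value: \frac{5}{11} \cdot \left(\frac{3}{4}\right)^{\frac{5}{4}}.


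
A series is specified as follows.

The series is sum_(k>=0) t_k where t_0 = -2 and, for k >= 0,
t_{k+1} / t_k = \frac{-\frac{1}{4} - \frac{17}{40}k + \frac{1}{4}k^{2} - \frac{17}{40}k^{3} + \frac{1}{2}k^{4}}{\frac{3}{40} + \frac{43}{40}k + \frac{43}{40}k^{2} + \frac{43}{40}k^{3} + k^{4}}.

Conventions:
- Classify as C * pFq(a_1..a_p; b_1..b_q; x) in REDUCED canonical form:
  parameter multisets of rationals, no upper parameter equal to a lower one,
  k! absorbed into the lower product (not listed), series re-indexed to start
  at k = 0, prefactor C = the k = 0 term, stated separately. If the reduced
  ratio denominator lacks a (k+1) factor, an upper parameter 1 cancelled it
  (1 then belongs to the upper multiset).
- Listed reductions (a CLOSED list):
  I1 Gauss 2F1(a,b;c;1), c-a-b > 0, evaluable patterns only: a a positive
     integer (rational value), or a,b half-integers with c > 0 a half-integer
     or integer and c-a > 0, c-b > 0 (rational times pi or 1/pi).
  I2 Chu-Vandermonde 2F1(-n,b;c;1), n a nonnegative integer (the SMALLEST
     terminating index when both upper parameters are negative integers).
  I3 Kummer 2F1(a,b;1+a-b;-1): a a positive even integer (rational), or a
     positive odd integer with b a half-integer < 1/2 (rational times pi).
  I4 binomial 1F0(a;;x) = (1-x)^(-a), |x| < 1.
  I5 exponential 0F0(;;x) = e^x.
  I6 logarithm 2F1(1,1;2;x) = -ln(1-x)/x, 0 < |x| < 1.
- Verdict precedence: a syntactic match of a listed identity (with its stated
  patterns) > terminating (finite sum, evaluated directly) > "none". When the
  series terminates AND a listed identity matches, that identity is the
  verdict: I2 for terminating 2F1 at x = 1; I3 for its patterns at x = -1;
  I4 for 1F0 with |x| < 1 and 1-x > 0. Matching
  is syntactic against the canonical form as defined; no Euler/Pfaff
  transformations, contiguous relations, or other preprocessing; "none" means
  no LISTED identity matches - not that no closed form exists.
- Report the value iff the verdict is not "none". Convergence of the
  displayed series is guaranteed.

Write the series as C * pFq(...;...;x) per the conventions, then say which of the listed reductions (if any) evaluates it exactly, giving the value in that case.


Prefactor -2, argument \frac{1}{2}: 2F1 with upper {-\frac{5}{4}, \frac{2}{5}} over lower {\frac{3}{40}}. Verdict: none. A 2F1 with upper {-\frac{5}{4}, \frac{2}{5}} fits none of I1-I6 at x = \frac{1}{2}; the sum runs forever.

First insight: with t_0 = -2, factor the ratio over Q (prefactor -2): negated roots = parameters.
Consecutive-term ratio: r(k) = \frac{1}{2} * (k-\frac{5}{4}) (k+\frac{2}{5}) / [(k+\frac{3}{40}) (k+1)] - rational in k, leading ratio \frac{1}{2}; with t_0 = -2, classification follows.


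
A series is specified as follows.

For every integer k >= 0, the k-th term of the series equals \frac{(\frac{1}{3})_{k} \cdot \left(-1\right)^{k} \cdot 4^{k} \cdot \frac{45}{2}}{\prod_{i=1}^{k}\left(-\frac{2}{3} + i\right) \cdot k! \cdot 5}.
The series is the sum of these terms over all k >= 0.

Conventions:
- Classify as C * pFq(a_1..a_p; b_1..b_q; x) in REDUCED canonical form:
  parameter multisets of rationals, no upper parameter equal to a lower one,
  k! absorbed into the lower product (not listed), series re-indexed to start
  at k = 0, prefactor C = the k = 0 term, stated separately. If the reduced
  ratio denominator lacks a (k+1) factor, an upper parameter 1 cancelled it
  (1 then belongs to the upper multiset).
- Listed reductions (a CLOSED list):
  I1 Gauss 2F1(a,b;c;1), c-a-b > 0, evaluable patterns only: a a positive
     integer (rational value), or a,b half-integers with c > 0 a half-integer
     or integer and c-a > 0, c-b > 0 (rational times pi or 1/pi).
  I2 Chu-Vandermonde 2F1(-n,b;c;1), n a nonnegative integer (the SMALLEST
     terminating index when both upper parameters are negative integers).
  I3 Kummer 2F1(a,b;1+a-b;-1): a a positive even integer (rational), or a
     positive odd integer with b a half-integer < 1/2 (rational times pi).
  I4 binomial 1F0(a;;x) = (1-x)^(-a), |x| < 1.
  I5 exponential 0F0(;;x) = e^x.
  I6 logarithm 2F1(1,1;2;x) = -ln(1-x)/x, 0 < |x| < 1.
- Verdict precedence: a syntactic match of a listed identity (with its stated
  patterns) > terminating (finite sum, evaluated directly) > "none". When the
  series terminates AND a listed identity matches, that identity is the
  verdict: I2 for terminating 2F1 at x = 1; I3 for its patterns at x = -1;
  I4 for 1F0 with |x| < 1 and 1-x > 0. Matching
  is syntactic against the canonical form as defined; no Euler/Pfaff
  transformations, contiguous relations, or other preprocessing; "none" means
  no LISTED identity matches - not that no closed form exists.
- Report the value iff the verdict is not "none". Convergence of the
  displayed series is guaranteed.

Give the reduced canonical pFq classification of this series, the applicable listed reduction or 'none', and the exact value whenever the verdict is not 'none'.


Prefactor \frac{9}{2}, argument -4: 0F0 with upper {-} over lower {-}. Verdict: the exponential series (I5) fires (the 0F0 exponential series at x = -4). Its exact value is \frac{9}{2} \cdot e^{-4}.

Key observation: from the first term \frac{9}{2}: the lower running product (C = 9/2, x = -4) is a rising factorial.
Step ratio: r(k) = -4 * 1 / [(k+1)] - poly over poly, x = -4 from leading terms; C = \frac{9}{2} at k = 0.


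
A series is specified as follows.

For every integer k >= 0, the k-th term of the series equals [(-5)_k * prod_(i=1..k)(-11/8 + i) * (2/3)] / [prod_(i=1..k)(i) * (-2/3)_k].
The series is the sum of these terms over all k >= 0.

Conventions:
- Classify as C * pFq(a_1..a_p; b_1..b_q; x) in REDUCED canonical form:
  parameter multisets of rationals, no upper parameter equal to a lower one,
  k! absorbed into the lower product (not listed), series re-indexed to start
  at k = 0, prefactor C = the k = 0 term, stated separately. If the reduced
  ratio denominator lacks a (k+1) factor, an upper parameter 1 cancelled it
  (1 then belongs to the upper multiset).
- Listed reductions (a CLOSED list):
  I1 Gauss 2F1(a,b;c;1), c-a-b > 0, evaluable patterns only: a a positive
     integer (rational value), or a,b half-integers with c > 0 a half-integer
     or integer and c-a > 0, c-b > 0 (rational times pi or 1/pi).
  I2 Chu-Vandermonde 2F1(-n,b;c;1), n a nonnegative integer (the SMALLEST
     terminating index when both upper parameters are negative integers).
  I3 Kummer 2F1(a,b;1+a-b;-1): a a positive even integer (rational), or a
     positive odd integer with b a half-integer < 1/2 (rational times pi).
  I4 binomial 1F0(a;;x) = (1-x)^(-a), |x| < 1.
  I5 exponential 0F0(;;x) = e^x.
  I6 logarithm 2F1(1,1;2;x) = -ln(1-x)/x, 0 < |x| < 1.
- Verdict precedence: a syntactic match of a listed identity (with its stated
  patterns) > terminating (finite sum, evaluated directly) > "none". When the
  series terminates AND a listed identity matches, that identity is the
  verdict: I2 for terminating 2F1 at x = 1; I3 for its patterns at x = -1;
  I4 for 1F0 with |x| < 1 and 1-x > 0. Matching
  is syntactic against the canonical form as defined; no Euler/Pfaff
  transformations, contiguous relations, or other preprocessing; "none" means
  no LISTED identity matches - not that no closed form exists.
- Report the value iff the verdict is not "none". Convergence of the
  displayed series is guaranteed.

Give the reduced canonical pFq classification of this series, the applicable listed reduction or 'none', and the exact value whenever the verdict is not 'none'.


Reduced: x = 1, 2F1, upper = {-5, -3/8}, lower = {-2/3}, C = 2/3. Verdict: the Chu-Vandermonde identity I2 matches (terminating 2F1 at x = 1 with n = 5, b = -3/8, c = -2/3). Value: 806429/786432.

The tell: t_0 = 2/3 here, and the product of the first k integers (C = 2/3, x = 1) is k!.
Ratio: r(k) = 1 * (k-5) (k-3/8) / [(k-2/3) (k+1)] - rational; roots negated = parameters, x = 1, C = 2/3.


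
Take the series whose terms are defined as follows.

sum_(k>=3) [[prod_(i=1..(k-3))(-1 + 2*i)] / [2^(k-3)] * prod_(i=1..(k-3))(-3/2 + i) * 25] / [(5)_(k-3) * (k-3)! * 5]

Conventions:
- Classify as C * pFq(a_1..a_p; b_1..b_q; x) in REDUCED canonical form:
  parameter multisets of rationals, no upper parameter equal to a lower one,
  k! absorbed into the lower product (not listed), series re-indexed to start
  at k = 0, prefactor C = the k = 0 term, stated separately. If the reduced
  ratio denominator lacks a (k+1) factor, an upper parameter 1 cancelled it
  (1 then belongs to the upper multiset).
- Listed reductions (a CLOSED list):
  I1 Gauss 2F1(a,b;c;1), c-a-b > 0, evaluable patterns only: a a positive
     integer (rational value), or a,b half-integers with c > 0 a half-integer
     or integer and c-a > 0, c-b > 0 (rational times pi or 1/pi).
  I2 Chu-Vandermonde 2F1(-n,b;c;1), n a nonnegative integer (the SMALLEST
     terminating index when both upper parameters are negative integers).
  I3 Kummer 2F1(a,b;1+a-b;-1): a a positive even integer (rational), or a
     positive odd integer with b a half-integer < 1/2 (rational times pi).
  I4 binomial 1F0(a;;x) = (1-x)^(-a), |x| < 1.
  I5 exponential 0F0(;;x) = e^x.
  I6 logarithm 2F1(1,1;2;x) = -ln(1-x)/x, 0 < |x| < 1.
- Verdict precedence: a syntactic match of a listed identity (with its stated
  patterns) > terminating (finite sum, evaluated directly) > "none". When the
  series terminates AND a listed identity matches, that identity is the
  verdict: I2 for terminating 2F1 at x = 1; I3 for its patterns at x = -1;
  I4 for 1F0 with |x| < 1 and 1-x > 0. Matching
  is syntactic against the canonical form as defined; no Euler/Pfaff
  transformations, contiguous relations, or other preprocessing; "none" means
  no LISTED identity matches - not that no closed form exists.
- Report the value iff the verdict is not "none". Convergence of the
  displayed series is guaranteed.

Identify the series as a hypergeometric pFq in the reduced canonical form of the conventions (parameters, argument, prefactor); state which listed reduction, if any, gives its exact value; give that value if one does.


First insight: from the first term 5: the odd product 1*3*...*(2k-1) (C = 5, x = 1) is 2^k (1/2)_k.
Term ratio: r(k) = 1 * (k-1/2) (k+1/2) / [(k+5) (k+1)] - rational in k. x = 1; t_0 = 5; negate the roots.

x = 1 here; the reduced form reads 2F1, upper {-1/2, 1/2}, lower {5}, C = 5. Verdict (x = 1): Gauss's theorem I1 (half-integer case) applies (x = 1; upper {-1/2, 1/2} half-integers, c = 5 in the evaluable pattern). Exact value: (32768/2205) / pi.
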